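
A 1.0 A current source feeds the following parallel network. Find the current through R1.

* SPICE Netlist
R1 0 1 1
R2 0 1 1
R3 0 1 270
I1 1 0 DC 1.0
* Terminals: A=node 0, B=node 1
All resistors sit directly between nodes 0 and 1, so they are in parallel and share one voltage V; the full source current 1 A splits among them.
1/R_par = 1/1 + 1/1 + 1/270 = 2.004 S  =>  R_par = 0.4991 Ω
V = I × R_par = 1 × 0.4991 = 0.4991 V
I_R1 = V/R1 = 0.4991/1 = 0.4991 A

Final answer: 0.4991 A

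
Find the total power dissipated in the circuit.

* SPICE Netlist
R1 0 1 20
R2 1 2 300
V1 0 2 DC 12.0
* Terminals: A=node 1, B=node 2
Nodal analysis, taking node 2 as the 0 V reference.
Source V1 fixes V_0 = 12 V.
KCL at each unknown node (sum of currents leaving = 0; resistances in Ω):
  Node 1: (V_1 - 12)/20 + (V_1 - 0)/300 = 0
Collecting terms: 0.05333 × V_1 = 0.6  =>  V_1 = 11.25 V
Power in each resistor, P = (ΔV)²/R:
  P_R1 = (12 - 11.25)²/20 = 0.02813 W
  P_R2 = (11.25 - 0)²/300 = 0.4219 W
P_total = P_R1 + P_R2 = 0.45 W

Final answer: 0.45 W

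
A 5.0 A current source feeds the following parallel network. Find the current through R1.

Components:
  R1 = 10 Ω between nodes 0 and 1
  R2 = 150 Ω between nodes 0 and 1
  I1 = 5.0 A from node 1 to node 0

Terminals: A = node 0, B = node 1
All resistors sit directly between nodes 0 and 1, so they are in parallel and share one voltage V; the full source current 5 A splits among them.
1/R_par = 1/10 + 1/150 = 0.1067 S  =>  R_par = 9.375 Ω
V = I × R_par = 5 × 9.375 = 46.88 V
I_R1 = V/R1 = 46.88/10 = 4.688 A

Final answer: 4.688 A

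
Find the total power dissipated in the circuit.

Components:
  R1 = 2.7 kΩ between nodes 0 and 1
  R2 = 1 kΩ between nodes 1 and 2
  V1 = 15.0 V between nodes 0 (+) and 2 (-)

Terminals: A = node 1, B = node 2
Nodal analysis, taking node 2 as the 0 V reference.
Source V1 fixes V_0 = 15 V.
KCL at each unknown node (sum of currents leaving = 0; resistances in Ω):
  Node 1: (V_1 - 15)/2700 + (V_1 - 0)/1000 = 0
Collecting terms: 0.00137 × V_1 = 0.005556  =>  V_1 = 4.054 V
Power in each resistor, P = (ΔV)²/R:
  P_R1 = (15 - 4.054)²/2700 = 0.04438 W
  P_R2 = (4.054 - 0)²/1000 = 0.01644 W
P_total = P_R1 + P_R2 = 0.06081 W

Final answer: 0.06081 W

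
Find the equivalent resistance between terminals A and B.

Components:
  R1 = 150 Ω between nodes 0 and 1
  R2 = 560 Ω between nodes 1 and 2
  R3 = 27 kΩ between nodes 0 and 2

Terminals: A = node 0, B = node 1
Reduce the network between node 0 (A) and node 1 (B) by series/parallel combination:
  Rs1 = R3 + R2 (series, joined only at node 2) = 27000 + 560 = 27560 Ω
  Rp1 = R1 ‖ Rs1 (parallel, both between nodes 0 and 1) = 1/(1/150 + 1/27560) = 149.2 Ω
R_eq = 149.2 Ω

Final answer: 149.2 Ω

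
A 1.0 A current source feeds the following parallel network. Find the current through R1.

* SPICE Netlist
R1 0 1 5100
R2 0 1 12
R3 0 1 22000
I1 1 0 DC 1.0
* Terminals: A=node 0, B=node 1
All resistors sit directly between nodes 0 and 1, so they are in parallel and share one voltage V; the full source current 1 A splits among them.
1/R_par = 1/5100 + 1/12 + 1/22000 = 0.08357 S  =>  R_par = 11.97 Ω
V = I × R_par = 1 × 11.97 = 11.97 V
I_R1 = V/R1 = 11.97/5100 = 0.002346 A

Final answer: 0.002346 A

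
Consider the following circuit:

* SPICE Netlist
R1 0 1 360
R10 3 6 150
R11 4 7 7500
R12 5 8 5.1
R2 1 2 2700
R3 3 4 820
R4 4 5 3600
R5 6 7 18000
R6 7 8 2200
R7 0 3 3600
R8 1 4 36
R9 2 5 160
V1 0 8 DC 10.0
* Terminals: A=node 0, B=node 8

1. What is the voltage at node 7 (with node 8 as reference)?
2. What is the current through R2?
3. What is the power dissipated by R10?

Nodal analysis, taking node 8 as the 0 V reference.
Source V1 fixes V_0 = 10 V.
KCL at each unknown node (sum of currents leaving = 0; resistances in Ω):
  Node 1: (V_1 - 10)/360 + (V_1 - V_2)/2700 + (V_1 - V_4)/36 = 0
  Node 2: (V_2 - V_1)/2700 + (V_2 - V_5)/160 = 0
  Node 3: (V_3 - V_4)/820 + (V_3 - 10)/3600 + (V_3 - V_6)/150 = 0
  Node 4: (V_4 - V_3)/820 + (V_4 - V_5)/3600 + (V_4 - V_1)/36 + (V_4 - V_7)/7500 = 0
  Node 5: (V_5 - V_4)/3600 + (V_5 - V_2)/160 + (V_5 - 0)/5.1 = 0
  Node 6: (V_6 - V_7)/18000 + (V_6 - V_3)/150 = 0
  Node 7: (V_7 - V_6)/18000 + (V_7 - 0)/2200 + (V_7 - V_4)/7500 = 0
Collecting terms (coefficients in siemens):
  0.03093·V_1 - 0.0003704·V_2 - 0.02778·V_4 = 0.02778
  0.00662·V_2 - 0.0003704·V_1 - 0.00625·V_5 = 0
  0.008164·V_3 - 0.00122·V_4 - 0.006667·V_6 = 0.002778
  0.02941·V_4 - 0.02778·V_1 - 0.00122·V_3 - 0.0002778·V_5 - 0.0001333·V_7 = 0
  0.2026·V_5 - 0.00625·V_2 - 0.0002778·V_4 = 0
  0.006722·V_6 - 0.006667·V_3 - 0.00005556·V_7 = 0
  0.0006434·V_7 - 0.0001333·V_4 - 0.00005556·V_6 = 0
Solving these 7 simultaneous equations (Gaussian elimination) gives:
  V_1 = 8.014 V, V_2 = 0.4723 V, V_3 = 8.091 V, V_4 = 7.916 V
  V_5 = 0.02542 V, V_6 = 8.043 V, V_7 = 2.335 V
Part 1:
  Read off the nodal solution: V_7 = 2.335 V
Part 2:
  I_R2 = (V_1 - V_2)/R2 = (8.014 - 0.4723)/2700 = 0.002793 A
  Magnitude: I_R2 = 0.002793 A
Part 3:
  I_R10 = (V_3 - V_6)/R10 = (8.091 - 8.043)/150 = 0.0003171 A
  P_R10 = I_R10² × R10 = (0.0003171)² × 150 = 0.00001509 W

Final answers:
1. V_7 = 2.335 V
2. I_R2 = 0.002793 A
3. P_R10 = 1.509e-05 W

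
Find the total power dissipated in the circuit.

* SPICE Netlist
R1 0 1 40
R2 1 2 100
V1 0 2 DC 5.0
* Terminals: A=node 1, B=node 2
Nodal analysis, taking node 2 as the 0 V reference.
Source V1 fixes V_0 = 5 V.
KCL at each unknown node (sum of currents leaving = 0; resistances in Ω):
  Node 1: (V_1 - 5)/40 + (V_1 - 0)/100 = 0
Collecting terms: 0.035 × V_1 = 0.125  =>  V_1 = 3.571 V
Power in each resistor, P = (ΔV)²/R:
  P_R1 = (5 - 3.571)²/40 = 0.05102 W
  P_R2 = (3.571 - 0)²/100 = 0.1276 W
P_total = P_R1 + P_R2 = 0.1786 W

Final answer: 0.1786 W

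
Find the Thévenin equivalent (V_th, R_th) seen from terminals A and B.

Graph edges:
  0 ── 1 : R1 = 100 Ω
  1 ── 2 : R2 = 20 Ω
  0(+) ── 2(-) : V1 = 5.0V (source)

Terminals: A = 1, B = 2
Step 1 — V_th is the open-circuit voltage V_A - V_B (nothing connected across the terminals).
Nodal analysis, taking node 2 as the 0 V reference.
Source V1 fixes V_0 = 5 V.
KCL at each unknown node (sum of currents leaving = 0; resistances in Ω):
  Node 1: (V_1 - 5)/100 + (V_1 - 0)/20 = 0
Collecting terms: 0.06 × V_1 = 0.05  =>  V_1 = 0.8333 V
V_th = V_1 - V_2 = 0.8333 - 0 = 0.8333 V
Step 2 — R_th: zero the source — replace V1 by a short circuit (node 2 merges into node 0) — and find the resistance seen between A (node 1) and B (node 0).
Reduce the network between node 1 (A) and node 0 (B) by series/parallel combination:
  Rp1 = R1 ‖ R2 (parallel, both between nodes 0 and 1) = 1/(1/100 + 1/20) = 16.67 Ω
R_th = 16.67 Ω

Final answer: V_th = 0.8333 V, R_th = 16.67 Ω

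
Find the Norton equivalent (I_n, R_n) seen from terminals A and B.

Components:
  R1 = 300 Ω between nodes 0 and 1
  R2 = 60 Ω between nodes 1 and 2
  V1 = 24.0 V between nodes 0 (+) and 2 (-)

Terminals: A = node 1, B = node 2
Find the Thévenin equivalent first; then I_n = V_th/R_th and R_n = R_th.
Step 1 — V_th is the open-circuit voltage V_A - V_B (nothing connected across the terminals).
Nodal analysis, taking node 2 as the 0 V reference.
Source V1 fixes V_0 = 24 V.
KCL at each unknown node (sum of currents leaving = 0; resistances in Ω):
  Node 1: (V_1 - 24)/300 + (V_1 - 0)/60 = 0
Collecting terms: 0.02 × V_1 = 0.08  =>  V_1 = 4 V
V_th = V_1 - V_2 = 4 - 0 = 4 V
Step 2 — R_th: zero the source — replace V1 by a short circuit (node 2 merges into node 0) — and find the resistance seen between A (node 1) and B (node 0).
Reduce the network between node 1 (A) and node 0 (B) by series/parallel combination:
  Rp1 = R1 ‖ R2 (parallel, both between nodes 0 and 1) = 1/(1/300 + 1/60) = 50 Ω
R_th = 50 Ω
I_n = V_th/R_th = 4/50 = 0.08 A, and R_n = R_th = 50 Ω

Final answer: I_n = 0.08 A, R_n = 50 Ω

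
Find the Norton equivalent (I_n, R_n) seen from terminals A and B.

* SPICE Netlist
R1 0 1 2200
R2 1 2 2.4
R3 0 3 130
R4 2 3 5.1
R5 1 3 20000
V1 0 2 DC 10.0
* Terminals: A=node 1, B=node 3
Find the Thévenin equivalent first; then I_n = V_th/R_th and R_n = R_th.
Step 1 — V_th is the open-circuit voltage V_A - V_B (nothing connected across the terminals).
Nodal analysis, taking node 2 as the 0 V reference.
Source V1 fixes V_0 = 10 V.
KCL at each unknown node (sum of currents leaving = 0; resistances in Ω):
  Node 1: (V_1 - 10)/2200 + (V_1 - 0)/2.4 + (V_1 - V_3)/20000 = 0
  Node 3: (V_3 - 10)/130 + (V_3 - 0)/5.1 + (V_3 - V_1)/20000 = 0
Collecting terms (coefficients in siemens):
  0.4172·V_1 - 0.00005·V_3 = 0.004545
  0.2038·V_3 - 0.00005·V_1 = 0.07692
Determinant D = (0.4172)(0.2038) - (-0.00005)(-0.00005) = 0.08503
V_1 = [(0.004545)(0.2038) - (-0.00005)(0.07692)]/D = 0.01094 V
V_3 = [(0.4172)(0.07692) - (0.004545)(-0.00005)]/D = 0.3774 V
V_th = V_1 - V_3 = 0.01094 - 0.3774 = -0.3665 V
Step 2 — R_th: zero the source — replace V1 by a short circuit (node 2 merges into node 0) — and find the resistance seen between A (node 1) and B (node 3).
Reduce the network between node 1 (A) and node 3 (B) by series/parallel combination:
  Rp1 = R1 ‖ R2 (parallel, both between nodes 0 and 1) = 1/(1/2200 + 1/2.4) = 2.397 Ω
  Rp2 = R3 ‖ R4 (parallel, both between nodes 0 and 3) = 1/(1/130 + 1/5.1) = 4.907 Ω
  Rs1 = Rp1 + Rp2 (series, joined only at node 0) = 2.397 + 4.907 = 7.305 Ω
  Rp3 = R5 ‖ Rs1 (parallel, both between nodes 1 and 3) = 1/(1/20000 + 1/7.305) = 7.302 Ω
R_th = 7.302 Ω
I_n = V_th/R_th = -0.3665/7.302 = -0.05019 A, and R_n = R_th = 7.302 Ω

Final answer: I_n = -0.05019 A, R_n = 7.302 Ω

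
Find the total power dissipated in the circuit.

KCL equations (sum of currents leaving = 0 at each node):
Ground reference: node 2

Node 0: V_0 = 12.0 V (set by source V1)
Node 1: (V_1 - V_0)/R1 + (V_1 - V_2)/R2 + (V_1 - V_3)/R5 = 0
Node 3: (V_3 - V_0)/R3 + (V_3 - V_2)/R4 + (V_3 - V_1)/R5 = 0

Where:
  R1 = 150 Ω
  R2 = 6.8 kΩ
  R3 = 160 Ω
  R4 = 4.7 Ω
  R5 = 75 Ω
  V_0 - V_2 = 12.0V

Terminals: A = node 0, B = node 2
Nodal analysis, taking node 2 as the 0 V reference.
Source V1 fixes V_0 = 12 V.
KCL at each unknown node (sum of currents leaving = 0; resistances in Ω):
  Node 1: (V_1 - 12)/150 + (V_1 - 0)/6800 + (V_1 - V_3)/75 = 0
  Node 3: (V_3 - 12)/160 + (V_3 - 0)/4.7 + (V_3 - V_1)/75 = 0
Collecting terms (coefficients in siemens):
  0.02015·V_1 - 0.01333·V_3 = 0.08
  0.2323·V_3 - 0.01333·V_1 = 0.075
Determinant D = (0.02015)(0.2323) - (-0.01333)(-0.01333) = 0.004503
V_1 = [(0.08)(0.2323) - (-0.01333)(0.075)]/D = 4.35 V
V_3 = [(0.02015)(0.075) - (0.08)(-0.01333)]/D = 0.5724 V
Power in each resistor, P = (ΔV)²/R:
  P_R1 = (12 - 4.35)²/150 = 0.3902 W
  P_R2 = (4.35 - 0)²/6800 = 0.002782 W
  P_R3 = (12 - 0.5724)²/160 = 0.8162 W
  P_R4 = (0 - 0.5724)²/4.7 = 0.06971 W
  P_R5 = (4.35 - 0.5724)²/75 = 0.1902 W
P_total = P_R1 + P_R2 + P_R3 + P_R4 + P_R5 = 1.469 W

Final answer: 1.469 W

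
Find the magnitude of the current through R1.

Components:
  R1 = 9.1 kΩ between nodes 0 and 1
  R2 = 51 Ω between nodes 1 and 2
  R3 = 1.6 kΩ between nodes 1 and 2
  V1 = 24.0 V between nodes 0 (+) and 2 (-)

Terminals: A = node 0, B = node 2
Nodal analysis, taking node 2 as the 0 V reference.
Source V1 fixes V_0 = 24 V.
KCL at each unknown node (sum of currents leaving = 0; resistances in Ω):
  Node 1: (V_1 - 24)/9100 + (V_1 - 0)/51 + (V_1 - 0)/1600 = 0
Collecting terms: 0.02034 × V_1 = 0.002637  =>  V_1 = 0.1296 V
I_R1 = (V_0 - V_1)/R1 = (24 - 0.1296)/9100 = 0.002623 A
|I_R1| = 0.002623 A

Final answer: |I_R1| = 0.002623 A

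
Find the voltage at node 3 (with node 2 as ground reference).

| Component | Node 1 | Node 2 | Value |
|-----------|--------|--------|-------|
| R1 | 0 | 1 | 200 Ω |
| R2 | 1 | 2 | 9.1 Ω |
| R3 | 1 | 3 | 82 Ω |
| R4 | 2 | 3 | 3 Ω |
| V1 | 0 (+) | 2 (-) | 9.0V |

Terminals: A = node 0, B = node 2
Nodal analysis, taking node 2 as the 0 V reference.
Source V1 fixes V_0 = 9 V.
KCL at each unknown node (sum of currents leaving = 0; resistances in Ω):
  Node 1: (V_1 - 9)/200 + (V_1 - 0)/9.1 + (V_1 - V_3)/82 = 0
  Node 3: (V_3 - V_1)/82 + (V_3 - 0)/3 = 0
Collecting terms (coefficients in siemens):
  0.1271·V_1 - 0.0122·V_3 = 0.045
  0.3455·V_3 - 0.0122·V_1 = 0
Determinant D = (0.1271)(0.3455) - (-0.0122)(-0.0122) = 0.04376
V_1 = [(0.045)(0.3455) - (-0.0122)(0)]/D = 0.3553 V
V_3 = [(0.1271)(0) - (0.045)(-0.0122)]/D = 0.01254 V
The requested potential is V_3 = 0.01254 V.

Final answer: V_3 = 0.01254 V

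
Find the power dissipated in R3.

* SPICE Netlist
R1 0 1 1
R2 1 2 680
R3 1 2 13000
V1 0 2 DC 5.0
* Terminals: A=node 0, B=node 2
Nodal analysis, taking node 2 as the 0 V reference.
Source V1 fixes V_0 = 5 V.
KCL at each unknown node (sum of currents leaving = 0; resistances in Ω):
  Node 1: (V_1 - 5)/1 + (V_1 - 0)/680 + (V_1 - 0)/13000 = 0
Collecting terms: 1.002 × V_1 = 5  =>  V_1 = 4.992 V
I_R3 = (V_1 - V_2)/R3 = (4.992 - 0)/13000 = 0.000384 A
P_R3 = I_R3² × R3 = (0.000384)² × 13000 = 0.001917 W

Final answer: 0.001917 W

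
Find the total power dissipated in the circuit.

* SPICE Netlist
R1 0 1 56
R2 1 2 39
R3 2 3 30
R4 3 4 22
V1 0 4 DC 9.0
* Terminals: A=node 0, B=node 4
Nodal analysis, taking node 4 as the 0 V reference.
Source V1 fixes V_0 = 9 V.
KCL at each unknown node (sum of currents leaving = 0; resistances in Ω):
  Node 1: (V_1 - 9)/56 + (V_1 - V_2)/39 = 0
  Node 2: (V_2 - V_1)/39 + (V_2 - V_3)/30 = 0
  Node 3: (V_3 - V_2)/30 + (V_3 - 0)/22 = 0
Collecting terms (coefficients in siemens):
  0.0435·V_1 - 0.02564·V_2 = 0.1607
  0.05897·V_2 - 0.02564·V_1 - 0.03333·V_3 = 0
  0.07879·V_3 - 0.03333·V_2 = 0
Solving these 3 simultaneous equations (Gaussian elimination) gives:
  V_1 = 5.571 V, V_2 = 3.184 V, V_3 = 1.347 V
Power in each resistor, P = (ΔV)²/R:
  P_R1 = (9 - 5.571)²/56 = 0.2099 W
  P_R2 = (5.571 - 3.184)²/39 = 0.1462 W
  P_R3 = (3.184 - 1.347)²/30 = 0.1125 W
  P_R4 = (1.347 - 0)²/22 = 0.08247 W
P_total = P_R1 + P_R2 + P_R3 + P_R4 = 0.551 W

Final answer: 0.551 W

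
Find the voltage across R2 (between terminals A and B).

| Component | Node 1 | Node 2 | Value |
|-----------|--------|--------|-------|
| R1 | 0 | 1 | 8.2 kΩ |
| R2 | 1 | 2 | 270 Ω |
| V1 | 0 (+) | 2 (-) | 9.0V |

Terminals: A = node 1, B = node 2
R1 and R2 are in series across V1 (node 0 → node 1 → node 2), and the output A–B is taken across R2, so this is a voltage divider.
Series current: I = V1/(R1 + R2) = 9/(8200 + 270) = 9/8470 = 0.001063 A
V_R2 = I × R2 = V1 × R2/(R1 + R2) = 9 × 270/8470 = 0.2869 V

Final answer: 0.2869 V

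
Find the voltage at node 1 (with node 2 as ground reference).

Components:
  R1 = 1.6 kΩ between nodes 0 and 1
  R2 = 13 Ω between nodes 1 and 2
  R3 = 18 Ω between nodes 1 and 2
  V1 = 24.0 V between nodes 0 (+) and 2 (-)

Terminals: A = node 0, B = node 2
Nodal analysis, taking node 2 as the 0 V reference.
Source V1 fixes V_0 = 24 V.
KCL at each unknown node (sum of currents leaving = 0; resistances in Ω):
  Node 1: (V_1 - 24)/1600 + (V_1 - 0)/13 + (V_1 - 0)/18 = 0
Collecting terms: 0.1331 × V_1 = 0.015  =>  V_1 = 0.1127 V
The requested potential is V_1 = 0.1127 V.

Final answer: V_1 = 0.1127 V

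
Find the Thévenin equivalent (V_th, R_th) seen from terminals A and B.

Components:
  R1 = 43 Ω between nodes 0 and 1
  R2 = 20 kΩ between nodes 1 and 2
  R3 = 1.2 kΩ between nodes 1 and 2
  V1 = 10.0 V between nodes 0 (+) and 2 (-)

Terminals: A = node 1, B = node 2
Step 1 — V_th is the open-circuit voltage V_A - V_B (nothing connected across the terminals).
Nodal analysis, taking node 2 as the 0 V reference.
Source V1 fixes V_0 = 10 V.
KCL at each unknown node (sum of currents leaving = 0; resistances in Ω):
  Node 1: (V_1 - 10)/43 + (V_1 - 0)/20000 + (V_1 - 0)/1200 = 0
Collecting terms: 0.02414 × V_1 = 0.2326  =>  V_1 = 9.634 V
V_th = V_1 - V_2 = 9.634 - 0 = 9.634 V
Step 2 — R_th: zero the source — replace V1 by a short circuit (node 2 merges into node 0) — and find the resistance seen between A (node 1) and B (node 0).
Reduce the network between node 1 (A) and node 0 (B) by series/parallel combination:
  Rp1 = R1 ‖ R2 ‖ R3 (parallel, all between nodes 0 and 1) = 1/(1/43 + 1/20000 + 1/1200) = 41.43 Ω
R_th = 41.43 Ω

Final answer: V_th = 9.634 V, R_th = 41.43 Ω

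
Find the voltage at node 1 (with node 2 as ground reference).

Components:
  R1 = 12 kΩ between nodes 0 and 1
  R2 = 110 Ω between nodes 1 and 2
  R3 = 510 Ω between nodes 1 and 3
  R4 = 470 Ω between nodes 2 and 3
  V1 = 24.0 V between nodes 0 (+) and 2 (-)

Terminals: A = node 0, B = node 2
Nodal analysis, taking node 2 as the 0 V reference.
Source V1 fixes V_0 = 24 V.
KCL at each unknown node (sum of currents leaving = 0; resistances in Ω):
  Node 1: (V_1 - 24)/12000 + (V_1 - 0)/110 + (V_1 - V_3)/510 = 0
  Node 3: (V_3 - V_1)/510 + (V_3 - 0)/470 = 0
Collecting terms (coefficients in siemens):
  0.01114·V_1 - 0.001961·V_3 = 0.002
  0.004088·V_3 - 0.001961·V_1 = 0
Determinant D = (0.01114)(0.004088) - (-0.001961)(-0.001961) = 0.00004168
V_1 = [(0.002)(0.004088) - (-0.001961)(0)]/D = 0.1962 V
V_3 = [(0.01114)(0) - (0.002)(-0.001961)]/D = 0.09409 V
The requested potential is V_1 = 0.1962 V.

Final answer: V_1 = 0.1962 V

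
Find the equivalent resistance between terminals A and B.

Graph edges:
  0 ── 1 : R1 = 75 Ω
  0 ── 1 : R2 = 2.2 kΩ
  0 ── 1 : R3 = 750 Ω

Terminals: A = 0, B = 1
Reduce the network between node 0 (A) and node 1 (B) by series/parallel combination:
  Rp1 = R1 ‖ R2 ‖ R3 (parallel, all between nodes 0 and 1) = 1/(1/75 + 1/2200 + 1/750) = 66.13 Ω
R_eq = 66.13 Ω

Final answer: 66.13 Ω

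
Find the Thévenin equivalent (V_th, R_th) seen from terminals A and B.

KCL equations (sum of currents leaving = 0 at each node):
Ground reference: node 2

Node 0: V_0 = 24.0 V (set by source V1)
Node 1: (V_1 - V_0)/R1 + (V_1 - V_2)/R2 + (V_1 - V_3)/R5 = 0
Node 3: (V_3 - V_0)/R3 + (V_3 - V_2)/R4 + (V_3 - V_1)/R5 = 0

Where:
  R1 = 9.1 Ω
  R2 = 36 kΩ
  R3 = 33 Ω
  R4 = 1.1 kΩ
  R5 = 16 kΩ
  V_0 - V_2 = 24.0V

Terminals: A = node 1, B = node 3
Step 1 — V_th is the open-circuit voltage V_A - V_B (nothing connected across the terminals).
Nodal analysis, taking node 2 as the 0 V reference.
Source V1 fixes V_0 = 24 V.
KCL at each unknown node (sum of currents leaving = 0; resistances in Ω):
  Node 1: (V_1 - 24)/9.1 + (V_1 - 0)/36000 + (V_1 - V_3)/16000 = 0
  Node 3: (V_3 - 24)/33 + (V_3 - 0)/1100 + (V_3 - V_1)/16000 = 0
Collecting terms (coefficients in siemens):
  0.11·V_1 - 0.0000625·V_3 = 2.637
  0.03127·V_3 - 0.0000625·V_1 = 0.7273
Determinant D = (0.11)(0.03127) - (-0.0000625)(-0.0000625) = 0.00344
V_1 = [(2.637)(0.03127) - (-0.0000625)(0.7273)]/D = 23.99 V
V_3 = [(0.11)(0.7273) - (2.637)(-0.0000625)]/D = 23.3 V
V_th = V_1 - V_3 = 23.99 - 23.3 = 0.6912 V
Step 2 — R_th: zero the source — replace V1 by a short circuit (node 2 merges into node 0) — and find the resistance seen between A (node 1) and B (node 3).
Reduce the network between node 1 (A) and node 3 (B) by series/parallel combination:
  Rp1 = R1 ‖ R2 (parallel, both between nodes 0 and 1) = 1/(1/9.1 + 1/36000) = 9.098 Ω
  Rp2 = R3 ‖ R4 (parallel, both between nodes 0 and 3) = 1/(1/33 + 1/1100) = 32.04 Ω
  Rs1 = Rp1 + Rp2 (series, joined only at node 0) = 9.098 + 32.04 = 41.14 Ω
  Rp3 = R5 ‖ Rs1 (parallel, both between nodes 1 and 3) = 1/(1/16000 + 1/41.14) = 41.03 Ω
R_th = 41.03 Ω

Final answer: V_th = 0.6912 V, R_th = 41.03 Ω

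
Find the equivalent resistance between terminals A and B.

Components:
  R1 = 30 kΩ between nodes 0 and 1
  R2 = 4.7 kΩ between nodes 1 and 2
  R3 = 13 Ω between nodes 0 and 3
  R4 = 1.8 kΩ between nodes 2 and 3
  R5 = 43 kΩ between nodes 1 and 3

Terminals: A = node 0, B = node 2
The network is not a plain series/parallel combination. Inject a 1 A test current into terminal A (node 0) and return it from terminal B (node 2); then R_eq = V_A / (1 A).
Nodal analysis, taking node 2 as the 0 V reference.
Current source I_test pushes 1 A into node 0 and draws it out of node 2.
KCL at each unknown node (sum of currents leaving = 0; resistances in Ω):
  Node 0: (V_0 - V_1)/30000 + (V_0 - V_3)/13 - 1 = 0
  Node 1: (V_1 - V_0)/30000 + (V_1 - 0)/4700 + (V_1 - V_3)/43000 = 0
  Node 3: (V_3 - V_0)/13 + (V_3 - V_1)/43000 + (V_3 - 0)/1800 = 0
Collecting terms (coefficients in siemens):
  0.07696·V_0 - 0.00003333·V_1 - 0.07692·V_3 = 1
  0.0002694·V_1 - 0.00003333·V_0 - 0.00002326·V_3 = 0
  0.0775·V_3 - 0.07692·V_0 - 0.00002326·V_1 = 0
Solving these 3 simultaneous equations (Gaussian elimination) gives:
  V_0 = 1678 V, V_1 = 351.4 V, V_3 = 1665 V
R_eq = V_0 / 1 A = 1678 Ω = 1.678 kΩ

Final answer: 1.678 kΩ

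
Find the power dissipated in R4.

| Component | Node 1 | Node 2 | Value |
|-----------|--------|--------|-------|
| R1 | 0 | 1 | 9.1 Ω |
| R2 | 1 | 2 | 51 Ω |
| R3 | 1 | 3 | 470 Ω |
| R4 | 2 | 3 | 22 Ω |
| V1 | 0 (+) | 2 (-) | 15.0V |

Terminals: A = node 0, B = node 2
Nodal analysis, taking node 2 as the 0 V reference.
Source V1 fixes V_0 = 15 V.
KCL at each unknown node (sum of currents leaving = 0; resistances in Ω):
  Node 1: (V_1 - 15)/9.1 + (V_1 - 0)/51 + (V_1 - V_3)/470 = 0
  Node 3: (V_3 - V_1)/470 + (V_3 - 0)/22 = 0
Collecting terms (coefficients in siemens):
  0.1316·V_1 - 0.002128·V_3 = 1.648
  0.04758·V_3 - 0.002128·V_1 = 0
Determinant D = (0.1316)(0.04758) - (-0.002128)(-0.002128) = 0.006259
V_1 = [(1.648)(0.04758) - (-0.002128)(0)]/D = 12.53 V
V_3 = [(0.1316)(0) - (1.648)(-0.002128)]/D = 0.5604 V
I_R4 = (V_2 - V_3)/R4 = (0 - 0.5604)/22 = -0.02547 A
P_R4 = I_R4² × R4 = (-0.02547)² × 22 = 0.01427 W

Final answer: 0.01427 W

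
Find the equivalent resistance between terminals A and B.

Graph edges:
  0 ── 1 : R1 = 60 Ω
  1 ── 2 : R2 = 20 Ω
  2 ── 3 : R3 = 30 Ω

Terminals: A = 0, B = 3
Reduce the network between node 0 (A) and node 3 (B) by series/parallel combination:
  Rs1 = R1 + R2 (series, joined only at node 1) = 60 + 20 = 80 Ω
  Rs2 = R3 + Rs1 (series, joined only at node 2) = 30 + 80 = 110 Ω
R_eq = 110 Ω

Final answer: 110 Ω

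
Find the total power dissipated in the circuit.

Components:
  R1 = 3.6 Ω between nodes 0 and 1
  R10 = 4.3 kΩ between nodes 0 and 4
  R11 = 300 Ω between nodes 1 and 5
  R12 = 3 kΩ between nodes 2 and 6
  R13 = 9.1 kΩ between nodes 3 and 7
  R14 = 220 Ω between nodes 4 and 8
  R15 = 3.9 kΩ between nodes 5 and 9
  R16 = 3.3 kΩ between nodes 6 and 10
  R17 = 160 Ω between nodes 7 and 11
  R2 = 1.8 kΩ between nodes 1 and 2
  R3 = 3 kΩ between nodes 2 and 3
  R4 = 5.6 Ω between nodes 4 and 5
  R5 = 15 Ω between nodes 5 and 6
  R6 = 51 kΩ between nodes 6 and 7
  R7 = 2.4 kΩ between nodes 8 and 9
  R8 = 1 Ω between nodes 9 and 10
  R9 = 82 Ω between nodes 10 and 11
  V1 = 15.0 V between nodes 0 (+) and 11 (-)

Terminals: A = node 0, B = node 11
Nodal analysis, taking node 11 as the 0 V reference.
Source V1 fixes V_0 = 15 V.
KCL at each unknown node (sum of currents leaving = 0; resistances in Ω):
  Node 1: (V_1 - 15)/3.6 + (V_1 - V_2)/1800 + (V_1 - V_5)/300 = 0
  Node 2: (V_2 - V_1)/1800 + (V_2 - V_3)/3000 + (V_2 - V_6)/3000 = 0
  Node 3: (V_3 - V_2)/3000 + (V_3 - V_7)/9100 = 0
  Node 4: (V_4 - V_5)/5.6 + (V_4 - 15)/4300 + (V_4 - V_8)/220 = 0
  Node 5: (V_5 - V_4)/5.6 + (V_5 - V_6)/15 + (V_5 - V_1)/300 + (V_5 - V_9)/3900 = 0
  Node 6: (V_6 - V_5)/15 + (V_6 - V_7)/51000 + (V_6 - V_2)/3000 + (V_6 - V_10)/3300 = 0
  Node 7: (V_7 - V_6)/51000 + (V_7 - V_3)/9100 + (V_7 - 0)/160 = 0
  Node 8: (V_8 - V_9)/2400 + (V_8 - V_4)/220 = 0
  Node 9: (V_9 - V_8)/2400 + (V_9 - V_10)/1 + (V_9 - V_5)/3900 = 0
  Node 10: (V_10 - V_9)/1 + (V_10 - 0)/82 + (V_10 - V_6)/3300 = 0
Collecting terms (coefficients in siemens):
  0.2817·V_1 - 0.0005556·V_2 - 0.003333·V_5 = 4.167
  0.001222·V_2 - 0.0005556·V_1 - 0.0003333·V_3 - 0.0003333·V_6 = 0
  0.0004432·V_3 - 0.0003333·V_2 - 0.0001099·V_7 = 0
  0.1833·V_4 - 0.1786·V_5 - 0.004545·V_8 = 0.003488
  0.2488·V_5 - 0.003333·V_1 - 0.1786·V_4 - 0.06667·V_6 - 0.0002564·V_9 = 0
  0.06732·V_6 - 0.0003333·V_2 - 0.06667·V_5 - 0.00001961·V_7 - 0.000303·V_10 = 0
  0.006379·V_7 - 0.0001099·V_3 - 0.00001961·V_6 = 0
  0.004962·V_8 - 0.004545·V_4 - 0.0004167·V_9 = 0
  1.001·V_9 - 0.0002564·V_5 - 0.0004167·V_8 - 1·V_10 = 0
  1.012·V_10 - 0.000303·V_6 - 1·V_9 = 0
Solving these 10 simultaneous equations (Gaussian elimination) gives:
  V_1 = 14.96 V, V_2 = 12.68 V, V_3 = 9.587 V, V_4 = 12.01 V
  V_5 = 12.03 V, V_6 = 11.98 V, V_7 = 0.2019 V, V_8 = 11.07 V
  V_9 = 0.8666 V, V_10 = 0.8595 V
Power in each resistor, P = (ΔV)²/R:
  P_R1 = (15 - 14.96)²/3.6 = 0.0004394 W
  P_R2 = (14.96 - 12.68)²/1800 = 0.002887 W
  P_R3 = (12.68 - 9.587)²/3000 = 0.003191 W
  P_R4 = (12.01 - 12.03)²/5.6 = 0.00007079 W
  P_R5 = (12.03 - 11.98)²/15 = 0.0001698 W
  P_R6 = (11.98 - 0.2019)²/51000 = 0.002718 W
  P_R7 = (11.07 - 0.8666)²/2400 = 0.04338 W
  P_R8 = (0.8666 - 0.8595)²/1 = 0.0000506 W
  P_R9 = (0.8595 - 0)²/82 = 0.009009 W
  P_R10 = (15 - 12.01)²/4300 = 0.002085 W
  P_R11 = (14.96 - 12.03)²/300 = 0.0287 W
  P_R12 = (12.68 - 11.98)²/3000 = 0.0001658 W
  P_R13 = (9.587 - 0.2019)²/9100 = 0.009679 W
  P_R14 = (12.01 - 11.07)²/220 = 0.003977 W
  P_R15 = (12.03 - 0.8666)²/3900 = 0.03193 W
  P_R16 = (11.98 - 0.8595)²/3300 = 0.03744 W
  P_R17 = (0.2019 - 0)²/160 = 0.0002549 W
P_total = P_R1 + P_R2 + P_R3 + P_R4 + P_R5 + P_R6 + P_R7 + P_R8 + P_R9 + P_R10 + P_R11 + P_R12 + P_R13 + P_R14 + P_R15 + P_R16 + P_R17 = 0.1762 W

Final answer: 0.1762 W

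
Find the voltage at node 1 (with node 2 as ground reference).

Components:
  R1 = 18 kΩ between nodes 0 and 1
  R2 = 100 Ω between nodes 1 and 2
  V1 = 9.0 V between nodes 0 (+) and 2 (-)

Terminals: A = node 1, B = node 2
Nodal analysis, taking node 2 as the 0 V reference.
Source V1 fixes V_0 = 9 V.
KCL at each unknown node (sum of currents leaving = 0; resistances in Ω):
  Node 1: (V_1 - 9)/18000 + (V_1 - 0)/100 = 0
Collecting terms: 0.01006 × V_1 = 0.0005  =>  V_1 = 0.04972 V
The requested potential is V_1 = 0.04972 V.

Final answer: V_1 = 0.04972 V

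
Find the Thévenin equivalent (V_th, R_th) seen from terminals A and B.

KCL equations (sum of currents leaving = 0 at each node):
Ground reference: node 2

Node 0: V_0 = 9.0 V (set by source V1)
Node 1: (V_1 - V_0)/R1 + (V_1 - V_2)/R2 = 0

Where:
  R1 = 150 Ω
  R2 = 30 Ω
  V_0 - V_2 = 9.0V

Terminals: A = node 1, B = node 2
Step 1 — V_th is the open-circuit voltage V_A - V_B (nothing connected across the terminals).
Nodal analysis, taking node 2 as the 0 V reference.
Source V1 fixes V_0 = 9 V.
KCL at each unknown node (sum of currents leaving = 0; resistances in Ω):
  Node 1: (V_1 - 9)/150 + (V_1 - 0)/30 = 0
Collecting terms: 0.04 × V_1 = 0.06  =>  V_1 = 1.5 V
V_th = V_1 - V_2 = 1.5 - 0 = 1.5 V
Step 2 — R_th: zero the source — replace V1 by a short circuit (node 2 merges into node 0) — and find the resistance seen between A (node 1) and B (node 0).
Reduce the network between node 1 (A) and node 0 (B) by series/parallel combination:
  Rp1 = R1 ‖ R2 (parallel, both between nodes 0 and 1) = 1/(1/150 + 1/30) = 25 Ω
R_th = 25 Ω

Final answer: V_th = 1.5 V, R_th = 25 Ω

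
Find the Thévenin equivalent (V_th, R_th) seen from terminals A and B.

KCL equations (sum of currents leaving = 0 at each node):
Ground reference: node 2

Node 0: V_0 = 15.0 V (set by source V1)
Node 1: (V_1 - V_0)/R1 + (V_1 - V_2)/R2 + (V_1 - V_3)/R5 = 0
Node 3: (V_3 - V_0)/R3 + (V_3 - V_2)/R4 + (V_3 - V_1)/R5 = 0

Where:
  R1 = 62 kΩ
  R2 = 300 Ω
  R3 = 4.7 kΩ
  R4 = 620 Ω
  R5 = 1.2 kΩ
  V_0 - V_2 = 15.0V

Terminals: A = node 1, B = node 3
Step 1 — V_th is the open-circuit voltage V_A - V_B (nothing connected across the terminals).
Nodal analysis, taking node 2 as the 0 V reference.
Source V1 fixes V_0 = 15 V.
KCL at each unknown node (sum of currents leaving = 0; resistances in Ω):
  Node 1: (V_1 - 15)/62000 + (V_1 - 0)/300 + (V_1 - V_3)/1200 = 0
  Node 3: (V_3 - 15)/4700 + (V_3 - 0)/620 + (V_3 - V_1)/1200 = 0
Collecting terms (coefficients in siemens):
  0.004183·V_1 - 0.0008333·V_3 = 0.0002419
  0.002659·V_3 - 0.0008333·V_1 = 0.003191
Determinant D = (0.004183)(0.002659) - (-0.0008333)(-0.0008333) = 0.00001043
V_1 = [(0.0002419)(0.002659) - (-0.0008333)(0.003191)]/D = 0.3167 V
V_3 = [(0.004183)(0.003191) - (0.0002419)(-0.0008333)]/D = 1.3 V
V_th = V_1 - V_3 = 0.3167 - 1.3 = -0.9828 V
Step 2 — R_th: zero the source — replace V1 by a short circuit (node 2 merges into node 0) — and find the resistance seen between A (node 1) and B (node 3).
Reduce the network between node 1 (A) and node 3 (B) by series/parallel combination:
  Rp1 = R1 ‖ R2 (parallel, both between nodes 0 and 1) = 1/(1/62000 + 1/300) = 298.6 Ω
  Rp2 = R3 ‖ R4 (parallel, both between nodes 0 and 3) = 1/(1/4700 + 1/620) = 547.7 Ω
  Rs1 = Rp1 + Rp2 (series, joined only at node 0) = 298.6 + 547.7 = 846.3 Ω
  Rp3 = R5 ‖ Rs1 (parallel, both between nodes 1 and 3) = 1/(1/1200 + 1/846.3) = 496.3 Ω
R_th = 496.3 Ω

Final answer: V_th = -0.9828 V, R_th = 496.3 Ω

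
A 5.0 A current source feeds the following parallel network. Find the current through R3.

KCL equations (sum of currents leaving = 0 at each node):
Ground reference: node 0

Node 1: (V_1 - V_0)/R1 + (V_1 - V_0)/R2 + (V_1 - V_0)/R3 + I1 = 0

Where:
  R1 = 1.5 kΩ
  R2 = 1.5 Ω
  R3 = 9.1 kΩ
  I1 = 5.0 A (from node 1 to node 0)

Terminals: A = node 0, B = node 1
All resistors sit directly between nodes 0 and 1, so they are in parallel and share one voltage V; the full source current 5 A splits among them.
1/R_par = 1/1500 + 1/1.5 + 1/9100 = 0.6674 S  =>  R_par = 1.498 Ω
V = I × R_par = 5 × 1.498 = 7.491 V
I_R3 = V/R3 = 7.491/9100 = 0.0008232 A

Final answer: 0.0008232 A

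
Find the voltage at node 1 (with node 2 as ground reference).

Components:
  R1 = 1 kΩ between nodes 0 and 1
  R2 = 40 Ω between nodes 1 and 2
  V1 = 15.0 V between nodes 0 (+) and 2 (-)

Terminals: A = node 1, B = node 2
Nodal analysis, taking node 2 as the 0 V reference.
Source V1 fixes V_0 = 15 V.
KCL at each unknown node (sum of currents leaving = 0; resistances in Ω):
  Node 1: (V_1 - 15)/1000 + (V_1 - 0)/40 = 0
Collecting terms: 0.026 × V_1 = 0.015  =>  V_1 = 0.5769 V
The requested potential is V_1 = 0.5769 V.

Final answer: V_1 = 0.5769 V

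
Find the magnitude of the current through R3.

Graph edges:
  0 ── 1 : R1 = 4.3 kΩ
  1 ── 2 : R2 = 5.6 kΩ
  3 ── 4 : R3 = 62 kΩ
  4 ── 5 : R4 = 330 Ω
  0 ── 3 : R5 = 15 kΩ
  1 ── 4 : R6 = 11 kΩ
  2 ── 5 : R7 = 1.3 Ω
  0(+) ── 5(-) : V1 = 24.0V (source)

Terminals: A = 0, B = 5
Nodal analysis, taking node 5 as the 0 V reference.
Source V1 fixes V_0 = 24 V.
KCL at each unknown node (sum of currents leaving = 0; resistances in Ω):
  Node 1: (V_1 - 24)/4300 + (V_1 - V_2)/5600 + (V_1 - V_4)/11000 = 0
  Node 2: (V_2 - V_1)/5600 + (V_2 - 0)/1.3 = 0
  Node 3: (V_3 - V_4)/62000 + (V_3 - 24)/15000 = 0
  Node 4: (V_4 - V_3)/62000 + (V_4 - 0)/330 + (V_4 - V_1)/11000 = 0
Collecting terms (coefficients in siemens):
  0.000502·V_1 - 0.0001786·V_2 - 0.00009091·V_4 = 0.005581
  0.7694·V_2 - 0.0001786·V_1 = 0
  0.0000828·V_3 - 0.00001613·V_4 = 0.0016
  0.003137·V_4 - 0.00009091·V_1 - 0.00001613·V_3 = 0
Solving these 4 simultaneous equations (Gaussian elimination) gives:
  V_1 = 11.2 V, V_2 = 0.002598 V, V_3 = 19.41 V, V_4 = 0.4242 V
I_R3 = (V_3 - V_4)/R3 = (19.41 - 0.4242)/62000 = 0.0003062 A
|I_R3| = 0.0003062 A

Final answer: |I_R3| = 0.0003062 A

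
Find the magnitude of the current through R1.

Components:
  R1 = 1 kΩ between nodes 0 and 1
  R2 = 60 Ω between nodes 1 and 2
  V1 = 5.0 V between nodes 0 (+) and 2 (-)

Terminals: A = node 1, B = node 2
Nodal analysis, taking node 2 as the 0 V reference.
Source V1 fixes V_0 = 5 V.
KCL at each unknown node (sum of currents leaving = 0; resistances in Ω):
  Node 1: (V_1 - 5)/1000 + (V_1 - 0)/60 = 0
Collecting terms: 0.01767 × V_1 = 0.005  =>  V_1 = 0.283 V
I_R1 = (V_0 - V_1)/R1 = (5 - 0.283)/1000 = 0.004717 A
|I_R1| = 0.004717 A

Final answer: |I_R1| = 0.004717 A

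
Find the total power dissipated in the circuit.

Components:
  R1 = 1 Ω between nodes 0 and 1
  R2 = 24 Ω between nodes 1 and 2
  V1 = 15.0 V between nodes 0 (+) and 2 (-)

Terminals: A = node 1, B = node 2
Nodal analysis, taking node 2 as the 0 V reference.
Source V1 fixes V_0 = 15 V.
KCL at each unknown node (sum of currents leaving = 0; resistances in Ω):
  Node 1: (V_1 - 15)/1 + (V_1 - 0)/24 = 0
Collecting terms: 1.042 × V_1 = 15  =>  V_1 = 14.4 V
Power in each resistor, P = (ΔV)²/R:
  P_R1 = (15 - 14.4)²/1 = 0.36 W
  P_R2 = (14.4 - 0)²/24 = 8.64 W
P_total = P_R1 + P_R2 = 9 W

Final answer: 9 W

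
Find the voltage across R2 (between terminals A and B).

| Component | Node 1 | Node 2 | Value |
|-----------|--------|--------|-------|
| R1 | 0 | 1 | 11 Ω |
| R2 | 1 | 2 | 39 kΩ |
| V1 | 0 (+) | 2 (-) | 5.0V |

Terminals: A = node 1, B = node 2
R1 and R2 are in series across V1 (node 0 → node 1 → node 2), and the output A–B is taken across R2, so this is a voltage divider.
Series current: I = V1/(R1 + R2) = 5/(11 + 39000) = 5/39010 = 0.0001282 A
V_R2 = I × R2 = V1 × R2/(R1 + R2) = 5 × 39000/39010 = 4.999 V

Final answer: 4.999 V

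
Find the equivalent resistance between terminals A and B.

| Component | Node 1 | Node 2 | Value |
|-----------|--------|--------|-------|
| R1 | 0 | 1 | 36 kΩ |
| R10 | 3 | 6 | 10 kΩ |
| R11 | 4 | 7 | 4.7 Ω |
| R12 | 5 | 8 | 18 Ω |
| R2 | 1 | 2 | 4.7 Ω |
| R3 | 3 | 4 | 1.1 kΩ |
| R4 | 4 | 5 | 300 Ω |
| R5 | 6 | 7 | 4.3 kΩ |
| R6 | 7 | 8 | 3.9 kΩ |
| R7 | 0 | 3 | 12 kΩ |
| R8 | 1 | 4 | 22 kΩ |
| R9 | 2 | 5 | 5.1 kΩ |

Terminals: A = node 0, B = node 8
The network is not a plain series/parallel combination. Inject a 1 A test current into terminal A (node 0) and return it from terminal B (node 8); then R_eq = V_A / (1 A).
Nodal analysis, taking node 8 as the 0 V reference.
Current source I_test pushes 1 A into node 0 and draws it out of node 8.
KCL at each unknown node (sum of currents leaving = 0; resistances in Ω):
  Node 0: (V_0 - V_1)/36000 + (V_0 - V_3)/12000 - 1 = 0
  Node 1: (V_1 - V_0)/36000 + (V_1 - V_2)/4.7 + (V_1 - V_4)/22000 = 0
  Node 2: (V_2 - V_1)/4.7 + (V_2 - V_5)/5100 = 0
  Node 3: (V_3 - V_0)/12000 + (V_3 - V_4)/1100 + (V_3 - V_6)/10000 = 0
  Node 4: (V_4 - V_1)/22000 + (V_4 - V_3)/1100 + (V_4 - V_5)/300 + (V_4 - V_7)/4.7 = 0
  Node 5: (V_5 - V_2)/5100 + (V_5 - V_4)/300 + (V_5 - 0)/18 = 0
  Node 6: (V_6 - V_3)/10000 + (V_6 - V_7)/4300 = 0
  Node 7: (V_7 - V_4)/4.7 + (V_7 - V_6)/4300 + (V_7 - 0)/3900 = 0
Collecting terms (coefficients in siemens):
  0.0001111·V_0 - 0.00002778·V_1 - 0.00008333·V_3 = 1
  0.2128·V_1 - 0.00002778·V_0 - 0.2128·V_2 - 0.00004545·V_4 = 0
  0.213·V_2 - 0.2128·V_1 - 0.0001961·V_5 = 0
  0.001092·V_3 - 0.00008333·V_0 - 0.0009091·V_4 - 0.0001·V_6 = 0
  0.2171·V_4 - 0.00004545·V_1 - 0.0009091·V_3 - 0.003333·V_5 - 0.2128·V_7 = 0
  0.05908·V_5 - 0.0001961·V_2 - 0.003333·V_4 = 0
  0.0003326·V_6 - 0.0001·V_3 - 0.0002326·V_7 = 0
  0.2133·V_7 - 0.2128·V_4 - 0.0002326·V_6 = 0
Solving these 8 simultaneous equations (Gaussian elimination) gives:
  V_0 = 10020 V, V_1 = 1087 V, V_2 = 1086 V, V_3 = 1004 V
  V_4 = 235.9 V, V_5 = 16.91 V, V_6 = 466.8 V, V_7 = 235.9 V
R_eq = V_0 / 1 A = 10020 Ω = 10.02 kΩ

Final answer: 10.02 kΩ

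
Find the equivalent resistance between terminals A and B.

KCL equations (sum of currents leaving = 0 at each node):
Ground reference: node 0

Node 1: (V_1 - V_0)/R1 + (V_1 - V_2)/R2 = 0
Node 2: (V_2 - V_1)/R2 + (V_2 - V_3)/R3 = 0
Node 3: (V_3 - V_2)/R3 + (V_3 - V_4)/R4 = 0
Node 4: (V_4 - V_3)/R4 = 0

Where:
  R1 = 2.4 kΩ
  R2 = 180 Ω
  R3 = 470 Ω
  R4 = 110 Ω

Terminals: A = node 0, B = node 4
Reduce the network between node 0 (A) and node 4 (B) by series/parallel combination:
  Rs1 = R1 + R2 (series, joined only at node 1) = 2400 + 180 = 2580 Ω
  Rs2 = R3 + Rs1 (series, joined only at node 2) = 470 + 2580 = 3050 Ω
  Rs3 = R4 + Rs2 (series, joined only at node 3) = 110 + 3050 = 3160 Ω
R_eq = 3.16 kΩ

Final answer: 3.16 kΩ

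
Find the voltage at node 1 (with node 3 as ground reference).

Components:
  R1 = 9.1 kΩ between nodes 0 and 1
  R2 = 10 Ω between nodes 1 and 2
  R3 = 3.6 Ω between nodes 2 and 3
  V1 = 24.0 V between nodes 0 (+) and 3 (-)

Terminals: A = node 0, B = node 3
Nodal analysis, taking node 3 as the 0 V reference.
Source V1 fixes V_0 = 24 V.
KCL at each unknown node (sum of currents leaving = 0; resistances in Ω):
  Node 1: (V_1 - 24)/9100 + (V_1 - V_2)/10 = 0
  Node 2: (V_2 - V_1)/10 + (V_2 - 0)/3.6 = 0
Collecting terms (coefficients in siemens):
  0.1001·V_1 - 0.1·V_2 = 0.002637
  0.3778·V_2 - 0.1·V_1 = 0
Determinant D = (0.1001)(0.3778) - (-0.1)(-0.1) = 0.02782
V_1 = [(0.002637)(0.3778) - (-0.1)(0)]/D = 0.03581 V
V_2 = [(0.1001)(0) - (0.002637)(-0.1)]/D = 0.00948 V
The requested potential is V_1 = 0.03581 V.

Final answer: V_1 = 0.03581 V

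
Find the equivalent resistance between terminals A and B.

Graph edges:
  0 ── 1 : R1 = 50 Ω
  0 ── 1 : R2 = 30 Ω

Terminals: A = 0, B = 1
Reduce the network between node 0 (A) and node 1 (B) by series/parallel combination:
  Rp1 = R1 ‖ R2 (parallel, both between nodes 0 and 1) = 1/(1/50 + 1/30) = 18.75 Ω
R_eq = 18.75 Ω

Final answer: 18.75 Ω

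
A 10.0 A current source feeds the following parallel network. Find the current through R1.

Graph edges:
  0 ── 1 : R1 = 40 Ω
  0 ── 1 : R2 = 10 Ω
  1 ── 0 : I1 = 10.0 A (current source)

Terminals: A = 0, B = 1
All resistors sit directly between nodes 0 and 1, so they are in parallel and share one voltage V; the full source current 10 A splits among them.
1/R_par = 1/40 + 1/10 = 0.125 S  =>  R_par = 8 Ω
V = I × R_par = 10 × 8 = 80 V
I_R1 = V/R1 = 80/40 = 2 A

Final answer: 2 A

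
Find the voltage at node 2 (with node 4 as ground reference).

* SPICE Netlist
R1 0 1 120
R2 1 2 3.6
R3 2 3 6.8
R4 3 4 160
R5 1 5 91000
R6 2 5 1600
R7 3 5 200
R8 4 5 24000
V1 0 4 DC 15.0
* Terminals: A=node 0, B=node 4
Nodal analysis, taking node 4 as the 0 V reference.
Source V1 fixes V_0 = 15 V.
KCL at each unknown node (sum of currents leaving = 0; resistances in Ω):
  Node 1: (V_1 - 15)/120 + (V_1 - V_2)/3.6 + (V_1 - V_5)/91000 = 0
  Node 2: (V_2 - V_1)/3.6 + (V_2 - V_3)/6.8 + (V_2 - V_5)/1600 = 0
  Node 3: (V_3 - V_2)/6.8 + (V_3 - 0)/160 + (V_3 - V_5)/200 = 0
  Node 5: (V_5 - V_1)/91000 + (V_5 - V_2)/1600 + (V_5 - V_3)/200 + (V_5 - 0)/24000 = 0
Collecting terms (coefficients in siemens):
  0.2861·V_1 - 0.2778·V_2 - 0.00001099·V_5 = 0.125
  0.4255·V_2 - 0.2778·V_1 - 0.1471·V_3 - 0.000625·V_5 = 0
  0.1583·V_3 - 0.1471·V_2 - 0.005·V_5 = 0
  0.005678·V_5 - 0.00001099·V_1 - 0.000625·V_2 - 0.005·V_3 = 0
Solving these 4 simultaneous equations (Gaussian elimination) gives:
  V_1 = 8.778 V, V_2 = 8.592 V, V_3 = 8.241 V, V_5 = 8.22 V
The requested potential is V_2 = 8.592 V.

Final answer: V_2 = 8.592 V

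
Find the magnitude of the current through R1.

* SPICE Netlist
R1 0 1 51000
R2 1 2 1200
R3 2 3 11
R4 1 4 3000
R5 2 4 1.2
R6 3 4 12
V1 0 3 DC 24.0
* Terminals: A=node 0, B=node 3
Nodal analysis, taking node 3 as the 0 V reference.
Source V1 fixes V_0 = 24 V.
KCL at each unknown node (sum of currents leaving = 0; resistances in Ω):
  Node 1: (V_1 - 24)/51000 + (V_1 - V_2)/1200 + (V_1 - V_4)/3000 = 0
  Node 2: (V_2 - V_1)/1200 + (V_2 - 0)/11 + (V_2 - V_4)/1.2 = 0
  Node 4: (V_4 - V_1)/3000 + (V_4 - V_2)/1.2 + (V_4 - 0)/12 = 0
Collecting terms (coefficients in siemens):
  0.001186·V_1 - 0.0008333·V_2 - 0.0003333·V_4 = 0.0004706
  0.9251·V_2 - 0.0008333·V_1 - 0.8333·V_4 = 0
  0.917·V_4 - 0.0003333·V_1 - 0.8333·V_2 = 0
Solving these 3 simultaneous equations (Gaussian elimination) gives:
  V_1 = 0.3993 V, V_2 = 0.002704 V, V_4 = 0.002603 V
I_R1 = (V_0 - V_1)/R1 = (24 - 0.3993)/51000 = 0.0004628 A
|I_R1| = 0.0004628 A

Final answer: |I_R1| = 0.0004628 A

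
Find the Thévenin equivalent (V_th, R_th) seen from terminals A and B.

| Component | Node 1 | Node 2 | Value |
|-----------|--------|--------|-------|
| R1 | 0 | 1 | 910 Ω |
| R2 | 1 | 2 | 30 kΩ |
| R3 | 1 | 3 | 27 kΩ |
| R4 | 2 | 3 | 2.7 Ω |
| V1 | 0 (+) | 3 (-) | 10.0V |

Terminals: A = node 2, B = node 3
Step 1 — V_th is the open-circuit voltage V_A - V_B (nothing connected across the terminals).
Nodal analysis, taking node 3 as the 0 V reference.
Source V1 fixes V_0 = 10 V.
KCL at each unknown node (sum of currents leaving = 0; resistances in Ω):
  Node 1: (V_1 - 10)/910 + (V_1 - V_2)/30000 + (V_1 - 0)/27000 = 0
  Node 2: (V_2 - V_1)/30000 + (V_2 - 0)/2.7 = 0
Collecting terms (coefficients in siemens):
  0.001169·V_1 - 0.00003333·V_2 = 0.01099
  0.3704·V_2 - 0.00003333·V_1 = 0
Determinant D = (0.001169)(0.3704) - (-0.00003333)(-0.00003333) = 0.0004331
V_1 = [(0.01099)(0.3704) - (-0.00003333)(0)]/D = 9.398 V
V_2 = [(0.001169)(0) - (0.01099)(-0.00003333)]/D = 0.0008458 V
V_th = V_2 - V_3 = 0.0008458 - 0 = 0.0008458 V
Step 2 — R_th: zero the source — replace V1 by a short circuit (node 3 merges into node 0) — and find the resistance seen between A (node 2) and B (node 0).
Reduce the network between node 2 (A) and node 0 (B) by series/parallel combination:
  Rp1 = R1 ‖ R3 (parallel, both between nodes 0 and 1) = 1/(1/910 + 1/27000) = 880.3 Ω
  Rs1 = R2 + Rp1 (series, joined only at node 1) = 30000 + 880.3 = 30880 Ω
  Rp2 = R4 ‖ Rs1 (parallel, both between nodes 0 and 2) = 1/(1/2.7 + 1/30880) = 2.7 Ω
R_th = 2.7 Ω

Final answer: V_th = 0.0008458 V, R_th = 2.7 Ω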